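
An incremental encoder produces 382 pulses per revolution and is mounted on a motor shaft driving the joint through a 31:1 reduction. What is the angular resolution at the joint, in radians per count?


counts per rev = 382
effective counts at joint = 382 * 31 = 11842
resolution = 2*pi / 11842
= 5.3058e-04 rad/count


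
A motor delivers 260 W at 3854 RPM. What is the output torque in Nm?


omega = 3854 * 2*pi/60 = 403.5899 rad/s
tau = P / omega = 260 / 403.5899
= 0.6442 Nm


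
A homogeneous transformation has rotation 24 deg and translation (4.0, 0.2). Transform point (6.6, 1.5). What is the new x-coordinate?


x' = cos(theta)*px - sin(theta)*py + tx
= 0.9135*6.6 - 0.4067*1.5 + 4.0
= 9.4193


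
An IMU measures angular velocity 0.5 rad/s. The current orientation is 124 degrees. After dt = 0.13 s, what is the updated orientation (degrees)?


delta_theta = w * dt = 0.5 * 0.13 = 0.065 rad
= 3.7242 deg
theta_new = 124 + 3.7242 = 127.7242 deg


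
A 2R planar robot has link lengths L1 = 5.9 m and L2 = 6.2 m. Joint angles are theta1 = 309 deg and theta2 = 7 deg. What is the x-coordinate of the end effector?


Convert angles to radians: theta1 = 5.3931, theta2 = 0.1222
x = L1*cos(theta1) + L2*cos(theta1+theta2)
x = 3.713 + 4.4599
x = 8.1729


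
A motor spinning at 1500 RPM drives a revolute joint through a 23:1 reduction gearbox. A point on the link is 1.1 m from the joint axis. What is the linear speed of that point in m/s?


omega_motor = 1500 * 2*pi/60 = 157.0796 rad/s
omega_joint = omega_motor / 23 = 6.8295 rad/s
v = omega_joint * r = 6.8295 * 1.1
= 7.5125 m/s


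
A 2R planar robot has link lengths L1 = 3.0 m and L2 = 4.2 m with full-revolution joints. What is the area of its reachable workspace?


r_max = L1 + L2 = 7.2 m
r_min = |L1 - L2| = 1.2 m
Area = pi*(r_max^2 - r_min^2)
= pi*(51.84 - 1.44)
= pi * 50.4
= 158.3363 m^2


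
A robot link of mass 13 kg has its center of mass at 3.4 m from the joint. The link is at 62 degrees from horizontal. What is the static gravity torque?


tau = m*g*L*cos(angle)
= 13 * 9.81 * 3.4 * cos(62 deg)
= 13 * 9.81 * 3.4 * 0.4695
= 203.5638 Nm


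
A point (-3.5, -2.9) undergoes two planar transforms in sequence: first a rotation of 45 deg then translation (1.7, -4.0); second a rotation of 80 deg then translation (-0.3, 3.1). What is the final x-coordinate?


After transform 1:
x1 = cos(45)*-3.5 - sin(45)*-2.9 + 1.7 = 1.2757
y1 = sin(45)*-3.5 + cos(45)*-2.9 + -4.0 = -8.5255
After transform 2:
x2 = cos(80)*1.2757 - sin(80)*-8.5255 + -0.3
= 8.3175


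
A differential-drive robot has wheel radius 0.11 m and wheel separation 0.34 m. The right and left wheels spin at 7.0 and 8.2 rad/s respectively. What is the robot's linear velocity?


vR = r*wR = 0.11*7.0 = 0.77 m/s
vL = r*wL = 0.11*8.2 = 0.902 m/s
v = (vR+vL)/2 = 0.836 m/s
omega = (vR-vL)/L = -0.3882 rad/s
linear velocity = 0.836 m/s


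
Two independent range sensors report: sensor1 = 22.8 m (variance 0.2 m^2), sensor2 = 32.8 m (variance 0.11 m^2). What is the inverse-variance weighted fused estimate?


w1 = (1/var1) / (1/var1 + 1/var2)
   = 5.0 / (5.0 + 9.0909) = 0.3548
w2 = 1 - w1 = 0.6452
fused = w1*s1 + w2*s2 = 8.0903 + 21.1613
= 29.2516 m


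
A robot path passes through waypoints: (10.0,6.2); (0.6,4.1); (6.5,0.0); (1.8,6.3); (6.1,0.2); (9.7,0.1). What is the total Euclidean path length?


Segment lengths:
  seg1 = sqrt((-9.4)^2 + (-2.1)^2) = 9.6317
  seg2 = sqrt((5.9)^2 + (-4.1)^2) = 7.1847
  seg3 = sqrt((-4.7)^2 + (6.3)^2) = 7.86
  seg4 = sqrt((4.3)^2 + (-6.1)^2) = 7.4632
  seg5 = sqrt((3.6)^2 + (-0.1)^2) = 3.6014
Total = 35.7411


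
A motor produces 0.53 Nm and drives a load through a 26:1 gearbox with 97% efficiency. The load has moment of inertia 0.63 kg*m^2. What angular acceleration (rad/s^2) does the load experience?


tau_out = tau_motor * N * eta
= 0.53 * 26 * 0.97 = 13.3666 Nm
alpha = tau_out / I = 13.3666 / 0.63
= 21.2168 rad/s^2


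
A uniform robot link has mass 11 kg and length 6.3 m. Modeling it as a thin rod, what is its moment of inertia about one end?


I = (1/3) * m * L^2
= (1/3) * 11 * 6.3^2
= 0.333333 * 11 * 39.69
= 145.53 kg*m^2


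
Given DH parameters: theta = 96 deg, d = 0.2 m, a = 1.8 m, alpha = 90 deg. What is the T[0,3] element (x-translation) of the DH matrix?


T[0,3] = a * cos(theta)
= 1.8 * cos(96 deg)
= 1.8 * -0.1045
= -0.1882


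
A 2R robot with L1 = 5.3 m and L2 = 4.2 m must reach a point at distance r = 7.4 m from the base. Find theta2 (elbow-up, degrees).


cos(theta2) = (r^2 - L1^2 - L2^2) / (2*L1*L2)
cos(theta2) = (54.76 - 28.09 - 17.64) / 44.52
cos(theta2) = 0.20283
theta2 = 78.2975 degrees


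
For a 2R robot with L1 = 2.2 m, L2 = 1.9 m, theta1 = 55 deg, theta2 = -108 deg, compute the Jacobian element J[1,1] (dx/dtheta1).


J[1,1] = -L1*sin(t1) - L2*sin(t1+t2)
= -2.2*sin(55) - 1.9*sin(-53)
= -0.2847


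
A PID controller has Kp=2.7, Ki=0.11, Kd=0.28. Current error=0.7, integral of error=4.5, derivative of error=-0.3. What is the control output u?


u = Kp*e + Ki*int(e) + Kd*de/dt
= 2.7*0.7 + 0.11*4.5 + 0.28*(-0.3)
= 1.89 + 0.495 + -0.084
= 2.301


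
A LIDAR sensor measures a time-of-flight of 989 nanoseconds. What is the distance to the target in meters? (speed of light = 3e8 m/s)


tof = 989 ns = 9.89e-07 s
dist = c * tof / 2
= 3e8 * 9.89e-07 / 2
= 148.35 m


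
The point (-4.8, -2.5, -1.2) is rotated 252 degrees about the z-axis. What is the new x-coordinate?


Rotation about z-axis: x' = x*cos(theta) - y*sin(theta)
= -4.8 * -0.309 - -2.5 * -0.9511
= -0.8944


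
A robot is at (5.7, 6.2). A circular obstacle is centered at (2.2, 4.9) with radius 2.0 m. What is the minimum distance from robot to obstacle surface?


center_dist = sqrt((5.7-2.2)^2 + (6.2-4.9)^2)
= sqrt(12.25 + 1.69)
= 3.7336
min_dist = center_dist - radius = 3.7336 - 2.0 = 1.7336 m


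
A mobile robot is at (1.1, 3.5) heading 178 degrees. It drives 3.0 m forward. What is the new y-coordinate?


y_new = y0 + d*sin(theta)
= 3.5 + 3.0*sin(178)
= 3.5 + 0.1047
= 3.6047


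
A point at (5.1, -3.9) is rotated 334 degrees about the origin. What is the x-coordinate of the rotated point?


x' = x*cos(theta) - y*sin(theta)
cos(334 deg) = 0.8988, sin(334 deg) = -0.4384
x' = 5.1 * 0.8988 - -3.9 * -0.4384
= 4.5838 - 1.7096
= 2.8742


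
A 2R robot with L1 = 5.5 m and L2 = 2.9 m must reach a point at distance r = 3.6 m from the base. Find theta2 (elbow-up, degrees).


cos(theta2) = (r^2 - L1^2 - L2^2) / (2*L1*L2)
cos(theta2) = (12.96 - 30.25 - 8.41) / 31.9
cos(theta2) = -0.805643
theta2 = 143.6724 degrees


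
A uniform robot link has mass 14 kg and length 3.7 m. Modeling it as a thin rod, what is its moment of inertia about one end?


I = (1/3) * m * L^2
= (1/3) * 14 * 3.7^2
= 0.333333 * 14 * 13.69
= 63.8867 kg*m^2


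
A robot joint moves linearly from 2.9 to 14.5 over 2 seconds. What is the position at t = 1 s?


s = t/T = 1/2 = 0.5
p(t) = p0 + (pf-p0)*s
= 2.9 + (14.5 - 2.9) * 0.5
= 8.7


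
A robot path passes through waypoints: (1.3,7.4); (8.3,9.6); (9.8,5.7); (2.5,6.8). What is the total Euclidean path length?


Segment lengths:
  seg1 = sqrt((7.0)^2 + (2.2)^2) = 7.3376
  seg2 = sqrt((1.5)^2 + (-3.9)^2) = 4.1785
  seg3 = sqrt((-7.3)^2 + (1.1)^2) = 7.3824
Total = 18.8985


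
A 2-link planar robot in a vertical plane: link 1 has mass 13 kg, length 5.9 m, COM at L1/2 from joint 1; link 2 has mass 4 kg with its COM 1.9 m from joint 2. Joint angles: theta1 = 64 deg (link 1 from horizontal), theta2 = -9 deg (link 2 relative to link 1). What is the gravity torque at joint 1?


Horizontal distance from joint 1 to link-1 COM:
  x_c1 = (L1/2)*cos(t1) = 2.95 * 0.4384 = 1.2932 m
Horizontal distance from joint 1 to link-2 COM:
  x_c2 = L1*cos(t1) + Lc2*cos(t1+t2)
       = 5.9*0.4384 + 1.9*0.5736 = 3.6762 m
tau1 = m1*g*x_c1 + m2*g*x_c2
     = 13*9.81*1.2932 + 4*9.81*3.6762
     = 164.9211 + 144.2535
     = 309.1746 Nm


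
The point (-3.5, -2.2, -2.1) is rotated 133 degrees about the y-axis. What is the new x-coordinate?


Rotation about y-axis: x' = x*cos(theta) + z*sin(theta)
= -3.5 * -0.682 + -2.1 * 0.7314
= 0.8512


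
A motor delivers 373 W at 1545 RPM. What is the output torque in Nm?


omega = 1545 * 2*pi/60 = 161.792 rad/s
tau = P / omega = 373 / 161.792
= 2.3054 Nm


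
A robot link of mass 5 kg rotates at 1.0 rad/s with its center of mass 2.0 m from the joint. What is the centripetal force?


F = m * omega^2 * r
= 5 * 1.0^2 * 2.0
= 5 * 1.0 * 2.0
= 10.0 N


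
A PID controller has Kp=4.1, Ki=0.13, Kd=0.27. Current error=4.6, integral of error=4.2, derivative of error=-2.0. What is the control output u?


u = Kp*e + Ki*int(e) + Kd*de/dt
= 4.1*4.6 + 0.13*4.2 + 0.27*(-2.0)
= 18.86 + 0.546 + -0.54
= 18.866


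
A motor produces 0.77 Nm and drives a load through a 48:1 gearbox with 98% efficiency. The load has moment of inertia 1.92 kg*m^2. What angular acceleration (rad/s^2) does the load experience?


tau_out = tau_motor * N * eta
= 0.77 * 48 * 0.98 = 36.2208 Nm
alpha = tau_out / I = 36.2208 / 1.92
= 18.865 rad/s^2


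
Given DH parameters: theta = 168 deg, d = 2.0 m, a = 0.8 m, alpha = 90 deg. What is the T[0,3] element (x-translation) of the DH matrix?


T[0,3] = a * cos(theta)
= 0.8 * cos(168 deg)
= 0.8 * -0.9781
= -0.7825


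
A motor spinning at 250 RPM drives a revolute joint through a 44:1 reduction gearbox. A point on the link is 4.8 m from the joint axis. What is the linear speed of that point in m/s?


omega_motor = 250 * 2*pi/60 = 26.1799 rad/s
omega_joint = omega_motor / 44 = 0.595 rad/s
v = omega_joint * r = 0.595 * 4.8
= 2.856 m/s


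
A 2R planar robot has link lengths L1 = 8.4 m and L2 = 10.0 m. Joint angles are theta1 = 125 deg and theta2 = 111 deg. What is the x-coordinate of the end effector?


Convert angles to radians: theta1 = 2.1817, theta2 = 1.9373
x = L1*cos(theta1) + L2*cos(theta1+theta2)
x = -4.818 + -5.5919
x = -10.41


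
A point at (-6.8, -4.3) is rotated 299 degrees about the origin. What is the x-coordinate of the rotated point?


x' = x*cos(theta) - y*sin(theta)
cos(299 deg) = 0.4848, sin(299 deg) = -0.8746
x' = -6.8 * 0.4848 - -4.3 * -0.8746
= -3.2967 - 3.7609
= -7.0576


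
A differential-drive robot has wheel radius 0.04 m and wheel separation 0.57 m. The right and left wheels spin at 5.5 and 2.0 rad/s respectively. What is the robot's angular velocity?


vR = r*wR = 0.04*5.5 = 0.22 m/s
vL = r*wL = 0.04*2.0 = 0.08 m/s
v = (vR+vL)/2 = 0.15 m/s
omega = (vR-vL)/L = 0.2456 rad/s
angular velocity = 0.2456 rad/s


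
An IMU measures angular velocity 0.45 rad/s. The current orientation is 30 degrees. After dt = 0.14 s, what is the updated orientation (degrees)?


delta_theta = w * dt = 0.45 * 0.14 = 0.063 rad
= 3.6096 deg
theta_new = 30 + 3.6096 = 33.6096 deg


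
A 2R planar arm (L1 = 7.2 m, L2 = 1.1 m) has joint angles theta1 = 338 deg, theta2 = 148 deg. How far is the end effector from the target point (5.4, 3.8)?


End effector via forward kinematics:
x = L1*cos(t1) + L2*cos(t1+t2) = 6.0292
y = L1*sin(t1) + L2*sin(t1+t2) = -1.8072
Distance to target:
d = sqrt((5.4 - 6.0292)^2 + (3.8 - -1.8072)^2)
= sqrt(0.3958 + 31.4412)
= 5.6424 m


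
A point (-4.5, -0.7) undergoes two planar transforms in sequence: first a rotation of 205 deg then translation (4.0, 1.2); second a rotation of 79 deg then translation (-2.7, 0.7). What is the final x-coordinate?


After transform 1:
x1 = cos(205)*-4.5 - sin(205)*-0.7 + 4.0 = 7.7826
y1 = sin(205)*-4.5 + cos(205)*-0.7 + 1.2 = 3.7362
After transform 2:
x2 = cos(79)*7.7826 - sin(79)*3.7362 + -2.7
= -4.8826


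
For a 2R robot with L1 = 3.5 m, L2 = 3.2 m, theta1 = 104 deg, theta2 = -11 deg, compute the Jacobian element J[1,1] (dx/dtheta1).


J[1,1] = -L1*sin(t1) - L2*sin(t1+t2)
= -3.5*sin(104) - 3.2*sin(93)
= -6.5916


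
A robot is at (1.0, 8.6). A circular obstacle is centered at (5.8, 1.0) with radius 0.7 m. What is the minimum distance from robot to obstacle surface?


center_dist = sqrt((1.0-5.8)^2 + (8.6-1.0)^2)
= sqrt(23.04 + 57.76)
= 8.9889
min_dist = center_dist - radius = 8.9889 - 0.7 = 8.2889 m


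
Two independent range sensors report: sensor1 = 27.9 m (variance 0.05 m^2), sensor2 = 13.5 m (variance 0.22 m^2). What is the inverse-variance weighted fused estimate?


w1 = (1/var1) / (1/var1 + 1/var2)
   = 20.0 / (20.0 + 4.5455) = 0.8148
w2 = 1 - w1 = 0.1852
fused = w1*s1 + w2*s2 = 22.7333 + 2.5
= 25.2333 m


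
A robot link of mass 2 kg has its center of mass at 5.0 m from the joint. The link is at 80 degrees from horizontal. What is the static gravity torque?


tau = m*g*L*cos(angle)
= 2 * 9.81 * 5.0 * cos(80 deg)
= 2 * 9.81 * 5.0 * 0.1736
= 17.0349 Nm


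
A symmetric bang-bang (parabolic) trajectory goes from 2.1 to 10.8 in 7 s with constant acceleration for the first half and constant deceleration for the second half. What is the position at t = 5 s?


Symmetric rest-to-rest: each phase covers (pf-p0)/2 in time T/2. 0.5*a*(T/2)^2 = (pf-p0)/2 => a = 4*(pf-p0)/T^2
a = 4*(10.8-2.1)/7^2 = 0.7102
t = 5 is in the deceleration phase (t > T/2).
p = pf - 0.5*a*(T-t)^2 = 10.8 - 0.5*0.7102*2^2
= 9.3796


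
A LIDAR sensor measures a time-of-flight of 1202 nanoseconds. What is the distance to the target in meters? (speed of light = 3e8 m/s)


tof = 1202 ns = 1.202e-06 s
dist = c * tof / 2
= 3e8 * 1.202e-06 / 2
= 180.3 m


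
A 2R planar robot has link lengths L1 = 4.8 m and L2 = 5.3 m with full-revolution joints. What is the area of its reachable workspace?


r_max = L1 + L2 = 10.1 m
r_min = |L1 - L2| = 0.5 m
Area = pi*(r_max^2 - r_min^2)
= pi*(102.01 - 0.25)
= pi * 101.76
= 319.6885 m^2


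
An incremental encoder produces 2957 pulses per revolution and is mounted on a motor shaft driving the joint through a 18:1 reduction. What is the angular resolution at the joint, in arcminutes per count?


counts per rev = 2957
effective counts at joint = 2957 * 18 = 53226
resolution = 360*60 / 53226
= 0.4058 arcmin/count


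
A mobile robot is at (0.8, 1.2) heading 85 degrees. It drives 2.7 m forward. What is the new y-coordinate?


y_new = y0 + d*sin(theta)
= 1.2 + 2.7*sin(85)
= 1.2 + 2.6897
= 3.8897


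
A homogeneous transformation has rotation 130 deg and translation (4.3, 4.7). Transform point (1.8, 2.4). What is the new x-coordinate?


x' = cos(theta)*px - sin(theta)*py + tx
= -0.6428*1.8 - 0.766*2.4 + 4.3
= 1.3045


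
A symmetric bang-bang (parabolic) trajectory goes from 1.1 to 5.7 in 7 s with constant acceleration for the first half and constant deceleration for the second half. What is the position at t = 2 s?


Symmetric rest-to-rest: each phase covers (pf-p0)/2 in time T/2. 0.5*a*(T/2)^2 = (pf-p0)/2 => a = 4*(pf-p0)/T^2
a = 4*(5.7-1.1)/7^2 = 0.3755
t = 2 is in the acceleration phase (t <= T/2).
p = p0 + 0.5*a*t^2 = 1.1 + 0.5*0.3755*2^2
= 1.851


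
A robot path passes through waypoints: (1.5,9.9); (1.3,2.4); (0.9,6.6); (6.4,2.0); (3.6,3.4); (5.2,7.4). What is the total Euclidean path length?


Segment lengths:
  seg1 = sqrt((-0.2)^2 + (-7.5)^2) = 7.5027
  seg2 = sqrt((-0.4)^2 + (4.2)^2) = 4.219
  seg3 = sqrt((5.5)^2 + (-4.6)^2) = 7.1701
  seg4 = sqrt((-2.8)^2 + (1.4)^2) = 3.1305
  seg5 = sqrt((1.6)^2 + (4.0)^2) = 4.3081
Total = 26.3304


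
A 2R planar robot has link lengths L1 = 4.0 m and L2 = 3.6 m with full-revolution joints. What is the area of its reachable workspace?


r_max = L1 + L2 = 7.6 m
r_min = |L1 - L2| = 0.4 m
Area = pi*(r_max^2 - r_min^2)
= pi*(57.76 - 0.16)
= pi * 57.6
= 180.9557 m^2


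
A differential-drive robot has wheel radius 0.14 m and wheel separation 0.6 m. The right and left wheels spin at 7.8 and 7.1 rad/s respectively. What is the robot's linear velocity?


vR = r*wR = 0.14*7.8 = 1.092 m/s
vL = r*wL = 0.14*7.1 = 0.994 m/s
v = (vR+vL)/2 = 1.043 m/s
omega = (vR-vL)/L = 0.1633 rad/s
linear velocity = 1.043 m/s


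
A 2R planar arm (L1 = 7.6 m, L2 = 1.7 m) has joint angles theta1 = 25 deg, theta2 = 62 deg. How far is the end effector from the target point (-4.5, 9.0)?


End effector via forward kinematics:
x = L1*cos(t1) + L2*cos(t1+t2) = 6.9769
y = L1*sin(t1) + L2*sin(t1+t2) = 4.9096
Distance to target:
d = sqrt((-4.5 - 6.9769)^2 + (9.0 - 4.9096)^2)
= sqrt(131.7195 + 16.7316)
= 12.1841 m


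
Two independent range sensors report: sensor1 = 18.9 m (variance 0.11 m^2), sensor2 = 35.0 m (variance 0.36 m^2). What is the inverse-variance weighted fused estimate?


w1 = (1/var1) / (1/var1 + 1/var2)
   = 9.0909 / (9.0909 + 2.7778) = 0.766
w2 = 1 - w1 = 0.234
fused = w1*s1 + w2*s2 = 14.4766 + 8.1915
= 22.6681 m


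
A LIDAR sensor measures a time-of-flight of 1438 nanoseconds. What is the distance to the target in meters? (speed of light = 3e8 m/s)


tof = 1438 ns = 1.438e-06 s
dist = c * tof / 2
= 3e8 * 1.438e-06 / 2
= 215.7 m


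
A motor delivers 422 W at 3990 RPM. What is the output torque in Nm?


omega = 3990 * 2*pi/60 = 417.8318 rad/s
tau = P / omega = 422 / 417.8318
= 1.01 Nm


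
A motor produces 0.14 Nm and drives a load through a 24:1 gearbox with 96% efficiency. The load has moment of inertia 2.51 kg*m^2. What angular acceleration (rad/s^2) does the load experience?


tau_out = tau_motor * N * eta
= 0.14 * 24 * 0.96 = 3.2256 Nm
alpha = tau_out / I = 3.2256 / 2.51
= 1.2851 rad/s^2


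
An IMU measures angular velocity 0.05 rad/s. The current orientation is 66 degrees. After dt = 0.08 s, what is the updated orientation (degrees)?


delta_theta = w * dt = 0.05 * 0.08 = 0.004 rad
= 0.2292 deg
theta_new = 66 + 0.2292 = 66.2292 deg


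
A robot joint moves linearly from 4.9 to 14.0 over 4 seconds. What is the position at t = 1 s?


s = t/T = 1/4 = 0.25
p(t) = p0 + (pf-p0)*s
= 4.9 + (14.0 - 4.9) * 0.25
= 7.175


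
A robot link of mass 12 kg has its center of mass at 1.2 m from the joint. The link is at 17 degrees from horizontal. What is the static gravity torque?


tau = m*g*L*cos(angle)
= 12 * 9.81 * 1.2 * cos(17 deg)
= 12 * 9.81 * 1.2 * 0.9563
= 135.0914 Nm


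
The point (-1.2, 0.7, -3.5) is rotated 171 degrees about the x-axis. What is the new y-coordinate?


Rotation about x-axis: y' = y*cos(theta) - z*sin(theta)
= 0.7 * -0.9877 - -3.5 * 0.1564
= -0.1439


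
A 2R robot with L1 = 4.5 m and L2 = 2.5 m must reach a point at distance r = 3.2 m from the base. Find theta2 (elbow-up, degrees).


cos(theta2) = (r^2 - L1^2 - L2^2) / (2*L1*L2)
cos(theta2) = (10.24 - 20.25 - 6.25) / 22.5
cos(theta2) = -0.722667
theta2 = 136.2751 degrees


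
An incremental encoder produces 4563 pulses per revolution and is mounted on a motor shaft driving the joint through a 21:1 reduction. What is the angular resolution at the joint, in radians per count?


counts per rev = 4563
effective counts at joint = 4563 * 21 = 95823
resolution = 2*pi / 95823
= 6.5571e-05 rad/count


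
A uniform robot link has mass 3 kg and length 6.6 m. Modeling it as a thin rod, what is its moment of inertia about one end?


I = (1/3) * m * L^2
= (1/3) * 3 * 6.6^2
= 0.333333 * 3 * 43.56
= 43.56 kg*m^2


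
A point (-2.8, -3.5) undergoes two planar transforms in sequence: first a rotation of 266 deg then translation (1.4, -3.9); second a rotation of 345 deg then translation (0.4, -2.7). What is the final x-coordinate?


After transform 1:
x1 = cos(266)*-2.8 - sin(266)*-3.5 + 1.4 = -1.8962
y1 = sin(266)*-2.8 + cos(266)*-3.5 + -3.9 = -0.8627
After transform 2:
x2 = cos(345)*-1.8962 - sin(345)*-0.8627 + 0.4
= -1.6548


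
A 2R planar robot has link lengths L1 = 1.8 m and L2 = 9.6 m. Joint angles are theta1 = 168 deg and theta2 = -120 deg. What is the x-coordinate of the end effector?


Convert angles to radians: theta1 = 2.9322, theta2 = -2.0944
x = L1*cos(theta1) + L2*cos(theta1+theta2)
x = -1.7607 + 6.4237
x = 4.663


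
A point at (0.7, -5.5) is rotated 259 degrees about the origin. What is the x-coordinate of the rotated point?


x' = x*cos(theta) - y*sin(theta)
cos(259 deg) = -0.1908, sin(259 deg) = -0.9816
x' = 0.7 * -0.1908 - -5.5 * -0.9816
= -0.1336 - 5.3989
= -5.5325


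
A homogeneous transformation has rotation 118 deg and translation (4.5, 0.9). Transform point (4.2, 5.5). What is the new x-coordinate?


x' = cos(theta)*px - sin(theta)*py + tx
= -0.4695*4.2 - 0.8829*5.5 + 4.5
= -2.328


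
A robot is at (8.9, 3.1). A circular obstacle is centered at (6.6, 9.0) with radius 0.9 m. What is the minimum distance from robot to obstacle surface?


center_dist = sqrt((8.9-6.6)^2 + (3.1-9.0)^2)
= sqrt(5.29 + 34.81)
= 6.3325
min_dist = center_dist - radius = 6.3325 - 0.9 = 5.4325 m


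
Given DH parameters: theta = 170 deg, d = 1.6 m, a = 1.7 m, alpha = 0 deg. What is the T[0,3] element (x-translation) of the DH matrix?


T[0,3] = a * cos(theta)
= 1.7 * cos(170 deg)
= 1.7 * -0.9848
= -1.6742


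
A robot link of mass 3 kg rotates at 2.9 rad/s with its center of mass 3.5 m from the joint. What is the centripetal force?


F = m * omega^2 * r
= 3 * 2.9^2 * 3.5
= 3 * 8.41 * 3.5
= 88.305 N


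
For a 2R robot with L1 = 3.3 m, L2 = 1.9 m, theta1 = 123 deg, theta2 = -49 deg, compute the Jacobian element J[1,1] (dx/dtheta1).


J[1,1] = -L1*sin(t1) - L2*sin(t1+t2)
= -3.3*sin(123) - 1.9*sin(74)
= -4.594


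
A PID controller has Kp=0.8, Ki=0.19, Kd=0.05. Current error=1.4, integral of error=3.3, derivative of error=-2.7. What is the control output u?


u = Kp*e + Ki*int(e) + Kd*de/dt
= 0.8*1.4 + 0.19*3.3 + 0.05*(-2.7)
= 1.12 + 0.627 + -0.135
= 1.612


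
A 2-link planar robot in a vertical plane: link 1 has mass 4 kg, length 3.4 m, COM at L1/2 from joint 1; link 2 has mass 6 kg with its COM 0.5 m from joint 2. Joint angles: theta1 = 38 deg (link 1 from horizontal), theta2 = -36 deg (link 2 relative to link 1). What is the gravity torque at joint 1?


Horizontal distance from joint 1 to link-1 COM:
  x_c1 = (L1/2)*cos(t1) = 1.7 * 0.788 = 1.3396 m
Horizontal distance from joint 1 to link-2 COM:
  x_c2 = L1*cos(t1) + Lc2*cos(t1+t2)
       = 3.4*0.788 + 0.5*0.9994 = 3.1789 m
tau1 = m1*g*x_c1 + m2*g*x_c2
     = 4*9.81*1.3396 + 6*9.81*3.1789
     = 52.5666 + 187.1119
     = 239.6786 Nm


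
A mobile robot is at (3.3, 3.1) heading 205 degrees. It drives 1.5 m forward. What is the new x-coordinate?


x_new = x0 + d*cos(theta)
= 3.3 + 1.5*cos(205)
= 3.3 + -1.3595
= 1.9405


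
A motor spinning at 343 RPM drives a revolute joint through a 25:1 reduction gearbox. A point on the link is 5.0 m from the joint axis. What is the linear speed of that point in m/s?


omega_motor = 343 * 2*pi/60 = 35.9189 rad/s
omega_joint = omega_motor / 25 = 1.4368 rad/s
v = omega_joint * r = 1.4368 * 5.0
= 7.1838 m/s


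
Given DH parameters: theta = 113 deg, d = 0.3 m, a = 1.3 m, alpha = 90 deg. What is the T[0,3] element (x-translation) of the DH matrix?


T[0,3] = a * cos(theta)
= 1.3 * cos(113 deg)
= 1.3 * -0.3907
= -0.508


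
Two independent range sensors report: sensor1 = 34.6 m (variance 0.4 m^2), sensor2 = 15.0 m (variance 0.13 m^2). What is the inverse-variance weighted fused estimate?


w1 = (1/var1) / (1/var1 + 1/var2)
   = 2.5 / (2.5 + 7.6923) = 0.2453
w2 = 1 - w1 = 0.7547
fused = w1*s1 + w2*s2 = 8.4868 + 11.3208
= 19.8075 m


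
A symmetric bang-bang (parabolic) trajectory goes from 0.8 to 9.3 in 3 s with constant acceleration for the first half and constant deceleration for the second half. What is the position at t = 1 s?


Symmetric rest-to-rest: each phase covers (pf-p0)/2 in time T/2. 0.5*a*(T/2)^2 = (pf-p0)/2 => a = 4*(pf-p0)/T^2
a = 4*(9.3-0.8)/3^2 = 3.7778
t = 1 is in the acceleration phase (t <= T/2).
p = p0 + 0.5*a*t^2 = 0.8 + 0.5*3.7778*1^2
= 2.6889


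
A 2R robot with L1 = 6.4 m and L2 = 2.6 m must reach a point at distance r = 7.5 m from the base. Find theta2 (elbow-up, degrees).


cos(theta2) = (r^2 - L1^2 - L2^2) / (2*L1*L2)
cos(theta2) = (56.25 - 40.96 - 6.76) / 33.28
cos(theta2) = 0.25631
theta2 = 75.1488 degrees


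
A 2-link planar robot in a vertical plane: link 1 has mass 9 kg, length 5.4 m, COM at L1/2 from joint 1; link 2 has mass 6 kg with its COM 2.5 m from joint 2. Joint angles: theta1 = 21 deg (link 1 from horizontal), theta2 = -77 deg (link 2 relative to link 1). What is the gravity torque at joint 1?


Horizontal distance from joint 1 to link-1 COM:
  x_c1 = (L1/2)*cos(t1) = 2.7 * 0.9336 = 2.5207 m
Horizontal distance from joint 1 to link-2 COM:
  x_c2 = L1*cos(t1) + Lc2*cos(t1+t2)
       = 5.4*0.9336 + 2.5*0.5592 = 6.4393 m
tau1 = m1*g*x_c1 + m2*g*x_c2
     = 9*9.81*2.5207 + 6*9.81*6.4393
     = 222.5497 + 379.0182
     = 601.5679 Nm


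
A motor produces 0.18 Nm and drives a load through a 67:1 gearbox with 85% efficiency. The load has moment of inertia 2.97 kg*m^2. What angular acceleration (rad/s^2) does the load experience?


tau_out = tau_motor * N * eta
= 0.18 * 67 * 0.85 = 10.251 Nm
alpha = tau_out / I = 10.251 / 2.97
= 3.4515 rad/s^2


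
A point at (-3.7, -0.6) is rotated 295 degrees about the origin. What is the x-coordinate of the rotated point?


x' = x*cos(theta) - y*sin(theta)
cos(295 deg) = 0.4226, sin(295 deg) = -0.9063
x' = -3.7 * 0.4226 - -0.6 * -0.9063
= -1.5637 - 0.5438
= -2.1075


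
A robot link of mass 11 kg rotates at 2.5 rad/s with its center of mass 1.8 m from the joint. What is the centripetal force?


F = m * omega^2 * r
= 11 * 2.5^2 * 1.8
= 11 * 6.25 * 1.8
= 123.75 N


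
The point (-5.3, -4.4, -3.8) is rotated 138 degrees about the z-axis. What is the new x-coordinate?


Rotation about z-axis: x' = x*cos(theta) - y*sin(theta)
= -5.3 * -0.7431 - -4.4 * 0.6691
= 6.8828


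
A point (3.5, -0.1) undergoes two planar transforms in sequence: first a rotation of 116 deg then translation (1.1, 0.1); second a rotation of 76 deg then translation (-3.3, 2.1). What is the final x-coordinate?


After transform 1:
x1 = cos(116)*3.5 - sin(116)*-0.1 + 1.1 = -0.3444
y1 = sin(116)*3.5 + cos(116)*-0.1 + 0.1 = 3.2896
After transform 2:
x2 = cos(76)*-0.3444 - sin(76)*3.2896 + -3.3
= -6.5752


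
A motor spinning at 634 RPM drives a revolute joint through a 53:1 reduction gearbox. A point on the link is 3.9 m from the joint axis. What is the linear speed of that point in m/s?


omega_motor = 634 * 2*pi/60 = 66.3923 rad/s
omega_joint = omega_motor / 53 = 1.2527 rad/s
v = omega_joint * r = 1.2527 * 3.9
= 4.8855 m/s


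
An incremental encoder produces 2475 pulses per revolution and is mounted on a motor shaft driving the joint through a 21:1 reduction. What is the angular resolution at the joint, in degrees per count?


counts per rev = 2475
effective counts at joint = 2475 * 21 = 51975
resolution = 360 / 51975
= 0.0069 deg/count


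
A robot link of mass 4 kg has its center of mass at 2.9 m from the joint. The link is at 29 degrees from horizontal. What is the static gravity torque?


tau = m*g*L*cos(angle)
= 4 * 9.81 * 2.9 * cos(29 deg)
= 4 * 9.81 * 2.9 * 0.8746
= 99.5282 Nm


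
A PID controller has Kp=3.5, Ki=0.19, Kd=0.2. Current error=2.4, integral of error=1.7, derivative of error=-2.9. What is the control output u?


u = Kp*e + Ki*int(e) + Kd*de/dt
= 3.5*2.4 + 0.19*1.7 + 0.2*(-2.9)
= 8.4 + 0.323 + -0.58
= 8.143


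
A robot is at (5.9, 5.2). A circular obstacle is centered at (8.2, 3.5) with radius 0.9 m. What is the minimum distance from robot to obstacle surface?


center_dist = sqrt((5.9-8.2)^2 + (5.2-3.5)^2)
= sqrt(5.29 + 2.89)
= 2.8601
min_dist = center_dist - radius = 2.8601 - 0.9 = 1.9601 m


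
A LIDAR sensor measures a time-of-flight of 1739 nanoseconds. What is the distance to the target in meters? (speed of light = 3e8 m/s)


tof = 1739 ns = 1.739e-06 s
dist = c * tof / 2
= 3e8 * 1.739e-06 / 2
= 260.85 m


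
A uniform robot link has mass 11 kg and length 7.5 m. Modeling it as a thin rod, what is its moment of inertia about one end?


I = (1/3) * m * L^2
= (1/3) * 11 * 7.5^2
= 0.333333 * 11 * 56.25
= 206.25 kg*m^2


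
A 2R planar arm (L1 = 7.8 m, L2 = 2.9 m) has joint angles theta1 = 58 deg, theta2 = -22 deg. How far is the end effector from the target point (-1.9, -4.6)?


End effector via forward kinematics:
x = L1*cos(t1) + L2*cos(t1+t2) = 6.4795
y = L1*sin(t1) + L2*sin(t1+t2) = 8.3194
Distance to target:
d = sqrt((-1.9 - 6.4795)^2 + (-4.6 - 8.3194)^2)
= sqrt(70.2163 + 166.9097)
= 15.3989 m


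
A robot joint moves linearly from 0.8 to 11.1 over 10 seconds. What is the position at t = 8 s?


s = t/T = 8/10 = 0.8
p(t) = p0 + (pf-p0)*s
= 0.8 + (11.1 - 0.8) * 0.8
= 9.04


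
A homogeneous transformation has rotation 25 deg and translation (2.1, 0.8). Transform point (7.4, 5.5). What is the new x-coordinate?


x' = cos(theta)*px - sin(theta)*py + tx
= 0.9063*7.4 - 0.4226*5.5 + 2.1
= 6.4823


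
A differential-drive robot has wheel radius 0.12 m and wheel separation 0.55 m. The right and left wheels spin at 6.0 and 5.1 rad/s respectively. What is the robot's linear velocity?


vR = r*wR = 0.12*6.0 = 0.72 m/s
vL = r*wL = 0.12*5.1 = 0.612 m/s
v = (vR+vL)/2 = 0.666 m/s
omega = (vR-vL)/L = 0.1964 rad/s
linear velocity = 0.666 m/s


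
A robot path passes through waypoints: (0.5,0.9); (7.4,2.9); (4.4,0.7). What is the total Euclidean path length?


Segment lengths:
  seg1 = sqrt((6.9)^2 + (2.0)^2) = 7.184
  seg2 = sqrt((-3.0)^2 + (-2.2)^2) = 3.7202
Total = 10.9042


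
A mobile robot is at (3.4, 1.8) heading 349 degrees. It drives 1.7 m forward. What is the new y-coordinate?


y_new = y0 + d*sin(theta)
= 1.8 + 1.7*sin(349)
= 1.8 + -0.3244
= 1.4756


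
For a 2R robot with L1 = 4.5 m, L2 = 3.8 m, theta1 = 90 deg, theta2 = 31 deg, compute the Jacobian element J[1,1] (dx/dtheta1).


J[1,1] = -L1*sin(t1) - L2*sin(t1+t2)
= -4.5*sin(90) - 3.8*sin(121)
= -7.7572


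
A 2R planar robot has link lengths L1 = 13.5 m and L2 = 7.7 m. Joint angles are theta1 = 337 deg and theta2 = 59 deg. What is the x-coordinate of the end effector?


Convert angles to radians: theta1 = 5.8818, theta2 = 1.0297
x = L1*cos(theta1) + L2*cos(theta1+theta2)
x = 12.4268 + 6.2294
x = 18.6562


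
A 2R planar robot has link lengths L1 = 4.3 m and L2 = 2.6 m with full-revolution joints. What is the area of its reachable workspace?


r_max = L1 + L2 = 6.9 m
r_min = |L1 - L2| = 1.7 m
Area = pi*(r_max^2 - r_min^2)
= pi*(47.61 - 2.89)
= pi * 44.72
= 140.492 m^2


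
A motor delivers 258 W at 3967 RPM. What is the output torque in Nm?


omega = 3967 * 2*pi/60 = 415.4233 rad/s
tau = P / omega = 258 / 415.4233
= 0.6211 Nm


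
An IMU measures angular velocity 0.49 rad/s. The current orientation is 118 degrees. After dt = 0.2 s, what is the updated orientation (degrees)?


delta_theta = w * dt = 0.49 * 0.2 = 0.098 rad
= 5.615 deg
theta_new = 118 + 5.615 = 123.615 deg


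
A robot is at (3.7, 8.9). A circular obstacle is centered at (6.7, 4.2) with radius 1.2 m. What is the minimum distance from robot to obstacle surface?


center_dist = sqrt((3.7-6.7)^2 + (8.9-4.2)^2)
= sqrt(9.0 + 22.09)
= 5.5758
min_dist = center_dist - radius = 5.5758 - 1.2 = 4.3758 m


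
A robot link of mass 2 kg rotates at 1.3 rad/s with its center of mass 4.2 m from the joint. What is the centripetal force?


F = m * omega^2 * r
= 2 * 1.3^2 * 4.2
= 2 * 1.69 * 4.2
= 14.196 N


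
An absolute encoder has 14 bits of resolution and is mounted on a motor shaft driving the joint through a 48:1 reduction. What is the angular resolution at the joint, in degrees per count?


counts = 2^14 = 16384
effective counts at joint = 16384 * 48 = 786432
resolution = 360 / 786432
= 4.5776e-04 deg/count


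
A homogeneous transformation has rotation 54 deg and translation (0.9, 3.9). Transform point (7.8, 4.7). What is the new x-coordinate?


x' = cos(theta)*px - sin(theta)*py + tx
= 0.5878*7.8 - 0.809*4.7 + 0.9
= 1.6823


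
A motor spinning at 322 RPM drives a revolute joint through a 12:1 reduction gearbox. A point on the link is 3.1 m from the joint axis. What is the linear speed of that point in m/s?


omega_motor = 322 * 2*pi/60 = 33.7198 rad/s
omega_joint = omega_motor / 12 = 2.81 rad/s
v = omega_joint * r = 2.81 * 3.1
= 8.7109 m/s


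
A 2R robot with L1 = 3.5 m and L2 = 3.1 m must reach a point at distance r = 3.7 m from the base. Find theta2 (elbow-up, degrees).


cos(theta2) = (r^2 - L1^2 - L2^2) / (2*L1*L2)
cos(theta2) = (13.69 - 12.25 - 9.61) / 21.7
cos(theta2) = -0.376498
theta2 = 112.1169 degrees


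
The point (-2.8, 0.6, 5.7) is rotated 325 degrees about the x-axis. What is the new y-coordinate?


Rotation about x-axis: y' = y*cos(theta) - z*sin(theta)
= 0.6 * 0.8192 - 5.7 * -0.5736
= 3.7609


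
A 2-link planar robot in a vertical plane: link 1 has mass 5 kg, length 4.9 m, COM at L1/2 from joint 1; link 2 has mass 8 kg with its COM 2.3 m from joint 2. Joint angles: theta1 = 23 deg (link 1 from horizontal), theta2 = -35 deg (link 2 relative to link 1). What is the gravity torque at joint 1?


Horizontal distance from joint 1 to link-1 COM:
  x_c1 = (L1/2)*cos(t1) = 2.45 * 0.9205 = 2.2552 m
Horizontal distance from joint 1 to link-2 COM:
  x_c2 = L1*cos(t1) + Lc2*cos(t1+t2)
       = 4.9*0.9205 + 2.3*0.9781 = 6.7602 m
tau1 = m1*g*x_c1 + m2*g*x_c2
     = 5*9.81*2.2552 + 8*9.81*6.7602
     = 110.6194 + 530.5415
     = 641.1609 Nm


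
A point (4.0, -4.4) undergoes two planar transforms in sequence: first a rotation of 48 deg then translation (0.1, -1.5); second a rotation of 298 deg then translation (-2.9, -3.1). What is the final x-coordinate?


After transform 1:
x1 = cos(48)*4.0 - sin(48)*-4.4 + 0.1 = 6.0464
y1 = sin(48)*4.0 + cos(48)*-4.4 + -1.5 = -1.4716
After transform 2:
x2 = cos(298)*6.0464 - sin(298)*-1.4716 + -2.9
= -1.3607


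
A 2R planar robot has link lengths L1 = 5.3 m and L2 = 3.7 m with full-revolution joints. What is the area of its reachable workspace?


r_max = L1 + L2 = 9.0 m
r_min = |L1 - L2| = 1.6 m
Area = pi*(r_max^2 - r_min^2)
= pi*(81.0 - 2.56)
= pi * 78.44
= 246.4265 m^2


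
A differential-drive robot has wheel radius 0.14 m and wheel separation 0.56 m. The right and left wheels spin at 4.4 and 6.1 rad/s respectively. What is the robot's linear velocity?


vR = r*wR = 0.14*4.4 = 0.616 m/s
vL = r*wL = 0.14*6.1 = 0.854 m/s
v = (vR+vL)/2 = 0.735 m/s
omega = (vR-vL)/L = -0.425 rad/s
linear velocity = 0.735 m/s


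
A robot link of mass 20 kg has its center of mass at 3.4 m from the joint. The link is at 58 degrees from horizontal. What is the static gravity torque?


tau = m*g*L*cos(angle)
= 20 * 9.81 * 3.4 * cos(58 deg)
= 20 * 9.81 * 3.4 * 0.5299
= 353.4985 Nm


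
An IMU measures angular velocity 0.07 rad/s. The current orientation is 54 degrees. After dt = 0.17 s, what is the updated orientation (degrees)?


delta_theta = w * dt = 0.07 * 0.17 = 0.0119 rad
= 0.6818 deg
theta_new = 54 + 0.6818 = 54.6818 deg


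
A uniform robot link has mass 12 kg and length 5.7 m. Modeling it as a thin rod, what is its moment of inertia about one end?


I = (1/3) * m * L^2
= (1/3) * 12 * 5.7^2
= 0.333333 * 12 * 32.49
= 129.96 kg*m^2


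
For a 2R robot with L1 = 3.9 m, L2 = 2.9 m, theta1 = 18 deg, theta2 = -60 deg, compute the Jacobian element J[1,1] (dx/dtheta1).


J[1,1] = -L1*sin(t1) - L2*sin(t1+t2)
= -3.9*sin(18) - 2.9*sin(-42)
= 0.7353


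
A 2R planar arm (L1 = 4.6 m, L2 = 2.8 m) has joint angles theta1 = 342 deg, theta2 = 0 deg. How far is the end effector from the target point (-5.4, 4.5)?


End effector via forward kinematics:
x = L1*cos(t1) + L2*cos(t1+t2) = 7.0378
y = L1*sin(t1) + L2*sin(t1+t2) = -2.2867
Distance to target:
d = sqrt((-5.4 - 7.0378)^2 + (4.5 - -2.2867)^2)
= sqrt(154.6993 + 46.0596)
= 14.1689 m


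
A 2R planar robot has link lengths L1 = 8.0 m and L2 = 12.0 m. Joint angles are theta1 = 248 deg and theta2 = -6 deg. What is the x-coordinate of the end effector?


Convert angles to radians: theta1 = 4.3284, theta2 = -0.1047
x = L1*cos(theta1) + L2*cos(theta1+theta2)
x = -2.9969 + -5.6337
x = -8.6305


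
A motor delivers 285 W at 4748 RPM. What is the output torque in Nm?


omega = 4748 * 2*pi/60 = 497.2094 rad/s
tau = P / omega = 285 / 497.2094
= 0.5732 Nm


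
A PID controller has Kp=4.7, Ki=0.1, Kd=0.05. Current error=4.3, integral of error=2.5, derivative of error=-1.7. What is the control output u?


u = Kp*e + Ki*int(e) + Kd*de/dt
= 4.7*4.3 + 0.1*2.5 + 0.05*(-1.7)
= 20.21 + 0.25 + -0.085
= 20.375


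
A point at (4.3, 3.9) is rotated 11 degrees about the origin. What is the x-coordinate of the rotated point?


x' = x*cos(theta) - y*sin(theta)
cos(11 deg) = 0.9816, sin(11 deg) = 0.1908
x' = 4.3 * 0.9816 - 3.9 * 0.1908
= 4.221 - 0.7442
= 3.4768


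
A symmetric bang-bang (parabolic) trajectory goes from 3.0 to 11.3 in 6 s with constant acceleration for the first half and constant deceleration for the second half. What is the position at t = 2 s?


Symmetric rest-to-rest: each phase covers (pf-p0)/2 in time T/2. 0.5*a*(T/2)^2 = (pf-p0)/2 => a = 4*(pf-p0)/T^2
a = 4*(11.3-3.0)/6^2 = 0.9222
t = 2 is in the acceleration phase (t <= T/2).
p = p0 + 0.5*a*t^2 = 3.0 + 0.5*0.9222*2^2
= 4.8444


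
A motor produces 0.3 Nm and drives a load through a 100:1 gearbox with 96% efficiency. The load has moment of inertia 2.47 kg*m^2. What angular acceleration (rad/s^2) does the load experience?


tau_out = tau_motor * N * eta
= 0.3 * 100 * 0.96 = 28.8 Nm
alpha = tau_out / I = 28.8 / 2.47
= 11.6599 rad/s^2


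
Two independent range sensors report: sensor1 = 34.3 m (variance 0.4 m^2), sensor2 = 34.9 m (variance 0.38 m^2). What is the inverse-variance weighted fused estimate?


w1 = (1/var1) / (1/var1 + 1/var2)
   = 2.5 / (2.5 + 2.6316) = 0.4872
w2 = 1 - w1 = 0.5128
fused = w1*s1 + w2*s2 = 16.7103 + 17.8974
= 34.6077 m


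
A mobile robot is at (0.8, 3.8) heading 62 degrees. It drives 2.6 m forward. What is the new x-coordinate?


x_new = x0 + d*cos(theta)
= 0.8 + 2.6*cos(62)
= 0.8 + 1.2206
= 2.0206


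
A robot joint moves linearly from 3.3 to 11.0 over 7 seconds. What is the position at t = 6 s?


s = t/T = 6/7 = 0.8571
p(t) = p0 + (pf-p0)*s
= 3.3 + (11.0 - 3.3) * 0.8571
= 9.9


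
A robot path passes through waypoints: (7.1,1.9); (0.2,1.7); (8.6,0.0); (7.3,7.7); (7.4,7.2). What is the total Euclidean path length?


Segment lengths:
  seg1 = sqrt((-6.9)^2 + (-0.2)^2) = 6.9029
  seg2 = sqrt((8.4)^2 + (-1.7)^2) = 8.5703
  seg3 = sqrt((-1.3)^2 + (7.7)^2) = 7.809
  seg4 = sqrt((0.1)^2 + (-0.5)^2) = 0.5099
Total = 23.7921


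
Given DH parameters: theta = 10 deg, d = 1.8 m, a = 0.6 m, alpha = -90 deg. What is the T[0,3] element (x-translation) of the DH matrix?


T[0,3] = a * cos(theta)
= 0.6 * cos(10 deg)
= 0.6 * 0.9848
= 0.5909


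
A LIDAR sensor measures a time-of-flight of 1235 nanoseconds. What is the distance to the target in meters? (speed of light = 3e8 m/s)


tof = 1235 ns = 1.235e-06 s
dist = c * tof / 2
= 3e8 * 1.235e-06 / 2
= 185.25 m


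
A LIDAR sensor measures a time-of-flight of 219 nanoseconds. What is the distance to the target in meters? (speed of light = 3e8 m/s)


tof = 219 ns = 2.19e-07 s
dist = c * tof / 2
= 3e8 * 2.19e-07 / 2
= 32.85 m


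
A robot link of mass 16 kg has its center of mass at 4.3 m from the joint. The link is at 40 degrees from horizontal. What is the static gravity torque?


tau = m*g*L*cos(angle)
= 16 * 9.81 * 4.3 * cos(40 deg)
= 16 * 9.81 * 4.3 * 0.766
= 517.0248 Nm


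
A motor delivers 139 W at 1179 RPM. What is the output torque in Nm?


omega = 1179 * 2*pi/60 = 123.4646 rad/s
tau = P / omega = 139 / 123.4646
= 1.1258 Nm


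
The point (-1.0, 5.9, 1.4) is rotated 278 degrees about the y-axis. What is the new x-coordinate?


Rotation about y-axis: x' = x*cos(theta) + z*sin(theta)
= -1.0 * 0.1392 + 1.4 * -0.9903
= -1.5255


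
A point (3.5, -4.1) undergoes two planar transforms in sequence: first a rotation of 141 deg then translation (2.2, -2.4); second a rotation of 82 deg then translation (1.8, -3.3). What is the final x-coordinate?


After transform 1:
x1 = cos(141)*3.5 - sin(141)*-4.1 + 2.2 = 2.0602
y1 = sin(141)*3.5 + cos(141)*-4.1 + -2.4 = 2.9889
After transform 2:
x2 = cos(82)*2.0602 - sin(82)*2.9889 + 1.8
= -0.8731
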